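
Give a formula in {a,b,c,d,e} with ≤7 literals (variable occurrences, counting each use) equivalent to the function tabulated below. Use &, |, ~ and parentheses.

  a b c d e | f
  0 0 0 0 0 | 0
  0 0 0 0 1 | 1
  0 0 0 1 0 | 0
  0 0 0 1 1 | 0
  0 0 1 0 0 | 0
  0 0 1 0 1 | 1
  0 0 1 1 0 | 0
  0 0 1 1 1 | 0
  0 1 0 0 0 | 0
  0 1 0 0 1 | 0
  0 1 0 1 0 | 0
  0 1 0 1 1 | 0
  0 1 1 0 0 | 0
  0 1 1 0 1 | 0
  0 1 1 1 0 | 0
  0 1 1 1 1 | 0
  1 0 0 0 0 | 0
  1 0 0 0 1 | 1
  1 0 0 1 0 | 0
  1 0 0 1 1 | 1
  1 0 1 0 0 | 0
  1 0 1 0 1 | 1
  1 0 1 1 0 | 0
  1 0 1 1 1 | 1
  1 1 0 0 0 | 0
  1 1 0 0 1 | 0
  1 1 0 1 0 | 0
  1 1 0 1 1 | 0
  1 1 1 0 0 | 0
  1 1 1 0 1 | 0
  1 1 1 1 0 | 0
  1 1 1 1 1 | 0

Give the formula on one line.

((a | ~d) & (~b & e))

  ~d = 11001100110011001100110011001100
  (a | ~d) = 11001100110011001111111111111111
  ~b = 11111111000000001111111100000000
  (~b & e) = 01010101000000000101010100000000
  ((a | ~d) & (~b & e)) = 01000100000000000101010100000000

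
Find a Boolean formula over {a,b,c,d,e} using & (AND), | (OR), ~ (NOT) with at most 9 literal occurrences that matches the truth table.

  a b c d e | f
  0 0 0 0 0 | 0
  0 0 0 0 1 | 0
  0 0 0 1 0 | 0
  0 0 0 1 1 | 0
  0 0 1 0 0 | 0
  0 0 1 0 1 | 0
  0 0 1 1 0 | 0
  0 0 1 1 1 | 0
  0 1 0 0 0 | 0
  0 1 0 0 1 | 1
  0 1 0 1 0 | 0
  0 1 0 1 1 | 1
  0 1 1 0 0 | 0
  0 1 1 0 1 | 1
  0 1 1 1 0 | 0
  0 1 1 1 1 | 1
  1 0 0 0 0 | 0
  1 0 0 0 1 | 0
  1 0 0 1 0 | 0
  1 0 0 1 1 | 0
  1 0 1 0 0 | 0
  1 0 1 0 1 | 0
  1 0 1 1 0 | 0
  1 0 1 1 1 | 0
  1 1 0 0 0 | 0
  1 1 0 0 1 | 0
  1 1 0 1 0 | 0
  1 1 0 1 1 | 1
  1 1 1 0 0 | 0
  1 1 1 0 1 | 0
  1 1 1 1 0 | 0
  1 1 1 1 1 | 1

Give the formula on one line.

((e & b) & ((~a | d) & (e | ~a)))

  (e & b) = 00000000010101010000000001010101
  ~a = 11111111111111110000000000000000
  (~a | d) = 11111111111111110011001100110011
  (e | ~a) = 11111111111111110101010101010101
  ((~a | d) & (e | ~a)) = 11111111111111110001000100010001
  ((e & b) & ((~a | d) & (e | ~a))) = 00000000010101010000000000010001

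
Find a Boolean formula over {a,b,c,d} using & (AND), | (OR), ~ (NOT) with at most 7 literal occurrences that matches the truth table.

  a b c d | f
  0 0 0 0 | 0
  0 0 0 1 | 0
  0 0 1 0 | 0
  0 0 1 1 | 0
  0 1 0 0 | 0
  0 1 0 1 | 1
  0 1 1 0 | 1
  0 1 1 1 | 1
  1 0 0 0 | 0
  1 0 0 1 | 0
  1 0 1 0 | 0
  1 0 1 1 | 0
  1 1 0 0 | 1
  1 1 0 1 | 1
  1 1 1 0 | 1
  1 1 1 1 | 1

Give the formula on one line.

  (b & d) = 0000010100000101
  ~a = 1111111100000000
  (~a & c) = 0011001100000000
  ((~a & c) | a) = 0011001111111111
  (b & ((~a & c) | a)) = 0000001100001111
  ((b & d) | (b & ((~a & c) | a))) = 0000011100001111

((b & d) | (b & ((~a & c) | a)))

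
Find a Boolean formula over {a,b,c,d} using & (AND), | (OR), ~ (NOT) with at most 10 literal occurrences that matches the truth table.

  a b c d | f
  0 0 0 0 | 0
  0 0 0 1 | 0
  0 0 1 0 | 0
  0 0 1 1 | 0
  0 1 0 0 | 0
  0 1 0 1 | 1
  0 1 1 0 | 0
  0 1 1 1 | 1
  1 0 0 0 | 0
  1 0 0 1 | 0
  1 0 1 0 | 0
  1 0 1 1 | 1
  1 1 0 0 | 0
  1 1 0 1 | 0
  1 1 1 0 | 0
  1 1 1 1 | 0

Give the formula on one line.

  ~a = 1111111100000000
  ~b = 1111000011110000
  (~a | ~b) = 1111111111110000
  (c & a) = 0000000000110011
  ((c & a) | b) = 0000111100111111
  ((~a | ~b) & ((c & a) | b)) = 0000111100110000
  (c | ~a) = 1111111100110011
  ((c | ~a) | b) = 1111111100111111
  (d & ((c | ~a) | b)) = 0101010100010101
  (((~a | ~b) & ((c & a) | b)) & (d & ((c | ~a) | b))) = 0000010100010000

(((~a | ~b) & ((c & a) | b)) & (d & ((c | ~a) | b)))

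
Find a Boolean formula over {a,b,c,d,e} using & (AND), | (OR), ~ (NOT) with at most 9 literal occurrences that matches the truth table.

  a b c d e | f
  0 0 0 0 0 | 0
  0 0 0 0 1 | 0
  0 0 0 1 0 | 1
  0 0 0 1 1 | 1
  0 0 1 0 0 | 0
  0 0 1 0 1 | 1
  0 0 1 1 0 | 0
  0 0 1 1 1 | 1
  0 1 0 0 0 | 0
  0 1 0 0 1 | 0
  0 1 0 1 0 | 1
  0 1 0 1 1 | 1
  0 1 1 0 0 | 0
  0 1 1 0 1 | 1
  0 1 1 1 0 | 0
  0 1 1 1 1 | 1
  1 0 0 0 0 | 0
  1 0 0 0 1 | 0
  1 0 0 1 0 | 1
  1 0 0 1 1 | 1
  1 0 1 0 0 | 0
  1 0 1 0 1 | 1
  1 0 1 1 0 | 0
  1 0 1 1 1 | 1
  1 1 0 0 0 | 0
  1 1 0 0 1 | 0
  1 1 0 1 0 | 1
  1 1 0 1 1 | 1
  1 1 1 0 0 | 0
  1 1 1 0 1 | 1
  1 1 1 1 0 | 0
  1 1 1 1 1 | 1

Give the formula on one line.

  ~c = 11110000111100001111000011110000
  (d & ~c) = 00110000001100000011000000110000
  ((d & ~c) | e) = 01110101011101010111010101110101
  (~c | ((d & ~c) | e)) = 11110101111101011111010111110101
  (c | d) = 00111111001111110011111100111111
  ((~c | ((d & ~c) | e)) & (c | d)) = 00110101001101010011010100110101

((~c | ((d & ~c) | e)) & (c | d))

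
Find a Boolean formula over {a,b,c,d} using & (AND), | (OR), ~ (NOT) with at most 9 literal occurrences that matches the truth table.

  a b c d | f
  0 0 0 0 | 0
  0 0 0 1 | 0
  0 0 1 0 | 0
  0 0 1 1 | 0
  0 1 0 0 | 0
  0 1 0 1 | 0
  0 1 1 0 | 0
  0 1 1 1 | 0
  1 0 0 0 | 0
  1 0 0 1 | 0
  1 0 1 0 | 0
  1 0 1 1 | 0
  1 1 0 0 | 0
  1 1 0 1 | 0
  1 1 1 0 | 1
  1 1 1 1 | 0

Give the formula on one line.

(~d & ((~b | (b & c)) & (a & b)))

  ~d = 1010101010101010
  ~b = 1111000011110000
  (b & c) = 0000001100000011
  (~b | (b & c)) = 1111001111110011
  (a & b) = 0000000000001111
  ((~b | (b & c)) & (a & b)) = 0000000000000011
  (~d & ((~b | (b & c)) & (a & b))) = 0000000000000010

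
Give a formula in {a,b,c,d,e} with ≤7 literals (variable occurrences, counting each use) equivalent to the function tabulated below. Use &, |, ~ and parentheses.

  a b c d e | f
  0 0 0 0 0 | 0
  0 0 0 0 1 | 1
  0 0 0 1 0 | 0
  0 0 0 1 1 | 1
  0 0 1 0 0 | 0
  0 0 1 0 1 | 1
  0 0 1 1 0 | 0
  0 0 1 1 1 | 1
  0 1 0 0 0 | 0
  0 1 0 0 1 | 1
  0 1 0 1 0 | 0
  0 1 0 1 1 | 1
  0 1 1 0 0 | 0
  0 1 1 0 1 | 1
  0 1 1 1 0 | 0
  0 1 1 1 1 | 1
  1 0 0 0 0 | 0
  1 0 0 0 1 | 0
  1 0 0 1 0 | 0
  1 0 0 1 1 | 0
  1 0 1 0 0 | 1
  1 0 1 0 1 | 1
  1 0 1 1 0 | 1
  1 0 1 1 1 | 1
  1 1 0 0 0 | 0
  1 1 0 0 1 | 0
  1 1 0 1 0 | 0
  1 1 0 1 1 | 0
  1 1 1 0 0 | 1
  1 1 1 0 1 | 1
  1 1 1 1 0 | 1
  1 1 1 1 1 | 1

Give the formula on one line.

((a & c) | (e & ~a))

  (a & c) = 00000000000000000000111100001111
  ~a = 11111111111111110000000000000000
  (e & ~a) = 01010101010101010000000000000000
  ((a & c) | (e & ~a)) = 01010101010101010000111100001111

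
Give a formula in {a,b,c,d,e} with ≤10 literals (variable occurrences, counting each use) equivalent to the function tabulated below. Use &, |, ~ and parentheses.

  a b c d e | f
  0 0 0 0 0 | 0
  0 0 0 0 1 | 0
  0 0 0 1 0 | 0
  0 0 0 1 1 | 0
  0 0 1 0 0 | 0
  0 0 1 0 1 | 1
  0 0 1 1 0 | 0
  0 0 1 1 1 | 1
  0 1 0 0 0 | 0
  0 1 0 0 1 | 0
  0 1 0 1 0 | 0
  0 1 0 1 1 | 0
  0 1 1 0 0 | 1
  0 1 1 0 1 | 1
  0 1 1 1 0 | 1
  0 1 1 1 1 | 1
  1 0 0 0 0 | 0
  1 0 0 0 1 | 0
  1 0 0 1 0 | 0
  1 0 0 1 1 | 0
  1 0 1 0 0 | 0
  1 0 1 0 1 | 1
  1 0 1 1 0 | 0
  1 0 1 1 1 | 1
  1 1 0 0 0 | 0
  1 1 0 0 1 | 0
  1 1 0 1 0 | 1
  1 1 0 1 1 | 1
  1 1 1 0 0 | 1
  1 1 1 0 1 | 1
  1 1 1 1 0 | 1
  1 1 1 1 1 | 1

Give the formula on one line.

  (d | c) = 00111111001111110011111100111111
  (b & a) = 00000000000000000000000011111111
  ~b = 11111111000000001111111100000000
  (~b & e) = 01010101000000000101010100000000
  ((~b & e) | b) = 01010101111111110101010111111111
  (c & ((~b & e) | b)) = 00000101000011110000010100001111
  ((b & a) | (c & ((~b & e) | b))) = 00000101000011110000010111111111
  ((d | c) & ((b & a) | (c & ((~b & e) | b)))) = 00000101000011110000010100111111

((d | c) & ((b & a) | (c & ((~b & e) | b))))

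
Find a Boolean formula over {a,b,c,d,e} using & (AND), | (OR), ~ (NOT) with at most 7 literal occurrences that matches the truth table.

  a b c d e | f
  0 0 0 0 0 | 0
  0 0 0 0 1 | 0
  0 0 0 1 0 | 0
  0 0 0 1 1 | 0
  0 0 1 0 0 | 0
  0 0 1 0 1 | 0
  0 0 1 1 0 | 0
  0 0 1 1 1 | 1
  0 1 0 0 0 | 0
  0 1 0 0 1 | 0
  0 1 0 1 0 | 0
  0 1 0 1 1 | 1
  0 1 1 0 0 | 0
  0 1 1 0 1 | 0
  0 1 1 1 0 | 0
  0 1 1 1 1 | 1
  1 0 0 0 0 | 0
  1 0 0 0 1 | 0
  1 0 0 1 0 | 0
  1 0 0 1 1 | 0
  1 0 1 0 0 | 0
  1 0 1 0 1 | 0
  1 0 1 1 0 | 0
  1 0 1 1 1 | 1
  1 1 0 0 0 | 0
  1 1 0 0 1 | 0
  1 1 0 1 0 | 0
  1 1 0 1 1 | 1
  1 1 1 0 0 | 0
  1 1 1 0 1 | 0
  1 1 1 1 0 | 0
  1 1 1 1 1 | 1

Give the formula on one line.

  (c | b) = 00001111111111110000111111111111
  ((c | b) & e) = 00000101010101010000010101010101
  (((c | b) & e) & d) = 00000001000100010000000100010001

(((c | b) & e) & d)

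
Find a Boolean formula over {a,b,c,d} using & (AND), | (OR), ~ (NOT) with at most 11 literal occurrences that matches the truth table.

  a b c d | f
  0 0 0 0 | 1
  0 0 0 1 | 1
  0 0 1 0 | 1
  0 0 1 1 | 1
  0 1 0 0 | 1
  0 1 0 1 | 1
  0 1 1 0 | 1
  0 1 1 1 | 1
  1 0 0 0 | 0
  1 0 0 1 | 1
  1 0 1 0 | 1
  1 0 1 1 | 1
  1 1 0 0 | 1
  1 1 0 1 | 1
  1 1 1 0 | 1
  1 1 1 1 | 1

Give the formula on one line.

((~c & (a & ((b | d) & ~d))) | (d | (~d & (c | ~a))))

  ~c = 1100110011001100
  (b | d) = 0101111101011111
  ~d = 1010101010101010
  ((b | d) & ~d) = 0000101000001010
  (a & ((b | d) & ~d)) = 0000000000001010
  (~c & (a & ((b | d) & ~d))) = 0000000000001000
  ~a = 1111111100000000
  (c | ~a) = 1111111100110011
  (~d & (c | ~a)) = 1010101000100010
  (d | (~d & (c | ~a))) = 1111111101110111
  ((~c & (a & ((b | d) & ~d))) | (d | (~d & (c | ~a)))) = 1111111101111111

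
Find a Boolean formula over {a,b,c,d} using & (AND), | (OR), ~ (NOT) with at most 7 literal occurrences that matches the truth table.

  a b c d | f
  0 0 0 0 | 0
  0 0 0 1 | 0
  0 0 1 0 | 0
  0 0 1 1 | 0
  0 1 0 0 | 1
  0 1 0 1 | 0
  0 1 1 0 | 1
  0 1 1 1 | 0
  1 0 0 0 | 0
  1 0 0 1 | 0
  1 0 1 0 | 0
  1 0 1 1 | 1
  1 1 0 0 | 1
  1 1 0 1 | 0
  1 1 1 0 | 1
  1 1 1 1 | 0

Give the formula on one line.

(((c & d) & (a & ~b)) | (~d & b))

  (c & d) = 0001000100010001
  ~b = 1111000011110000
  (a & ~b) = 0000000011110000
  ((c & d) & (a & ~b)) = 0000000000010000
  ~d = 1010101010101010
  (~d & b) = 0000101000001010
  (((c & d) & (a & ~b)) | (~d & b)) = 0000101000011010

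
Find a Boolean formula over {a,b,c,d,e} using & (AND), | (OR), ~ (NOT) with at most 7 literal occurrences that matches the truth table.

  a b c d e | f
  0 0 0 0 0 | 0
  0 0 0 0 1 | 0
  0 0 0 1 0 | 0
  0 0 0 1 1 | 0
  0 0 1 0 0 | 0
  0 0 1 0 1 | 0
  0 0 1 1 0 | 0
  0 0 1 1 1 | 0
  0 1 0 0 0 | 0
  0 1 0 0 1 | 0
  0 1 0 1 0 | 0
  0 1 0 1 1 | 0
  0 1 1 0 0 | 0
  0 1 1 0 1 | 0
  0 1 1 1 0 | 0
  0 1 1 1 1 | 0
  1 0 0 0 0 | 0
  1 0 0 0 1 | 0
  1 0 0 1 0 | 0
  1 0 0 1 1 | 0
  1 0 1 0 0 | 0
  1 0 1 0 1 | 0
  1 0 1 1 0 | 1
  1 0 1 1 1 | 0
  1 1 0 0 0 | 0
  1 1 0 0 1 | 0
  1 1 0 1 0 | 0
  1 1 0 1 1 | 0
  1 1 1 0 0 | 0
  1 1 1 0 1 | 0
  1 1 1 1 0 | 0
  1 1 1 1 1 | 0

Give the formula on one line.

  ~e = 10101010101010101010101010101010
  (~e & d) = 00100010001000100010001000100010
  (c & (~e & d)) = 00000010000000100000001000000010
  ~a = 11111111111111110000000000000000
  ~d = 11001100110011001100110011001100
  (~a & ~d) = 11001100110011000000000000000000
  ((~a & ~d) | a) = 11001100110011001111111111111111
  ((c & (~e & d)) & ((~a & ~d) | a)) = 00000000000000000000001000000010
  ~b = 11111111000000001111111100000000
  (((c & (~e & d)) & ((~a & ~d) | a)) & ~b) = 00000000000000000000001000000000

(((c & (~e & d)) & ((~a & ~d) | a)) & ~b)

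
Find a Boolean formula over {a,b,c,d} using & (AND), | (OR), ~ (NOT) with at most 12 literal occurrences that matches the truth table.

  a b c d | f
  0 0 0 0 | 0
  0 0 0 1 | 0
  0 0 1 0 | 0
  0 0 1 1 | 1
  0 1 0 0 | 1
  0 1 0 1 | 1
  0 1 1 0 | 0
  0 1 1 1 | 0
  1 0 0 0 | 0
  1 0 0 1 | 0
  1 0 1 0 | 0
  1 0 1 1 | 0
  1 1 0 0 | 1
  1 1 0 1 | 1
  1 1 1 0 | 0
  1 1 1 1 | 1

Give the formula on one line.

  ~c = 1100110011001100
  (~c & b) = 0000110000001100
  (d & c) = 0001000100010001
  ~b = 1111000011110000
  ~a = 1111111100000000
  (~b & ~a) = 1111000000000000
  (b & a) = 0000000000001111
  ~d = 1010101010101010
  ((b & a) | ~d) = 1010101010101111
  ((~b & ~a) | ((b & a) | ~d)) = 1111101010101111
  ((d & c) & ((~b & ~a) | ((b & a) | ~d))) = 0001000000000001
  ((~c & b) | ((d & c) & ((~b & ~a) | ((b & a) | ~d)))) = 0001110000001101

((~c & b) | ((d & c) & ((~b & ~a) | ((b & a) | ~d))))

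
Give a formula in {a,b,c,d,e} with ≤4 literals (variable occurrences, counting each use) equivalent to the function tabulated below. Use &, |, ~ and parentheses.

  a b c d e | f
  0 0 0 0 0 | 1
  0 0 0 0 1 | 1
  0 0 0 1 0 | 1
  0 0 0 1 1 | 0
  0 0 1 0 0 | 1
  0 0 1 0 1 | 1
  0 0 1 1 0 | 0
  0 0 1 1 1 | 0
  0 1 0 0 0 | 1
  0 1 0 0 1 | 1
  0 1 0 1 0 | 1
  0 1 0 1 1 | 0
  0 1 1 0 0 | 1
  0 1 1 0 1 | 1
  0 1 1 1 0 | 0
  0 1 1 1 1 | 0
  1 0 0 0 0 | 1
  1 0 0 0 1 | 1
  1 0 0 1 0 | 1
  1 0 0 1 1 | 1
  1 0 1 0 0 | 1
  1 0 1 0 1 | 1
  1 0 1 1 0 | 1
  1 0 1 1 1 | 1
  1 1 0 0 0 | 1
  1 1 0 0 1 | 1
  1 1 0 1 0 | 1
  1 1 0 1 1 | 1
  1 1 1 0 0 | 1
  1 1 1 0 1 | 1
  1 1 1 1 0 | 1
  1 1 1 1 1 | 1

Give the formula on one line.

((~d | a) | (~e & ~c))

  ~d = 11001100110011001100110011001100
  (~d | a) = 11001100110011001111111111111111
  ~e = 10101010101010101010101010101010
  ~c = 11110000111100001111000011110000
  (~e & ~c) = 10100000101000001010000010100000
  ((~d | a) | (~e & ~c)) = 11101100111011001111111111111111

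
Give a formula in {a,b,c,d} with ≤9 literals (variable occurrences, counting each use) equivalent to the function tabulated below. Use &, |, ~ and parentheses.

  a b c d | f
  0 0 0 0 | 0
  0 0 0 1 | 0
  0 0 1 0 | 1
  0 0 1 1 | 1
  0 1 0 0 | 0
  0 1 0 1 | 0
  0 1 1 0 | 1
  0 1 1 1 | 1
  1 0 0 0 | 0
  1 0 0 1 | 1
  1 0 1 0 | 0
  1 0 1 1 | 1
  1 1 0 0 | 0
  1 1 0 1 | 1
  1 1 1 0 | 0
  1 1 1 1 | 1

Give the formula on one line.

  ~a = 1111111100000000
  (c & ~a) = 0011001100000000
  (c & d) = 0001000100010001
  (d & ~a) = 0101010100000000
  ((c & d) & (d & ~a)) = 0001000100000000
  (a | ((c & d) & (d & ~a))) = 0001000111111111
  (d & (a | ((c & d) & (d & ~a)))) = 0001000101010101
  (a & (d & (a | ((c & d) & (d & ~a))))) = 0000000001010101
  ((c & ~a) | (a & (d & (a | ((c & d) & (d & ~a)))))) = 0011001101010101

((c & ~a) | (a & (d & (a | ((c & d) & (d & ~a))))))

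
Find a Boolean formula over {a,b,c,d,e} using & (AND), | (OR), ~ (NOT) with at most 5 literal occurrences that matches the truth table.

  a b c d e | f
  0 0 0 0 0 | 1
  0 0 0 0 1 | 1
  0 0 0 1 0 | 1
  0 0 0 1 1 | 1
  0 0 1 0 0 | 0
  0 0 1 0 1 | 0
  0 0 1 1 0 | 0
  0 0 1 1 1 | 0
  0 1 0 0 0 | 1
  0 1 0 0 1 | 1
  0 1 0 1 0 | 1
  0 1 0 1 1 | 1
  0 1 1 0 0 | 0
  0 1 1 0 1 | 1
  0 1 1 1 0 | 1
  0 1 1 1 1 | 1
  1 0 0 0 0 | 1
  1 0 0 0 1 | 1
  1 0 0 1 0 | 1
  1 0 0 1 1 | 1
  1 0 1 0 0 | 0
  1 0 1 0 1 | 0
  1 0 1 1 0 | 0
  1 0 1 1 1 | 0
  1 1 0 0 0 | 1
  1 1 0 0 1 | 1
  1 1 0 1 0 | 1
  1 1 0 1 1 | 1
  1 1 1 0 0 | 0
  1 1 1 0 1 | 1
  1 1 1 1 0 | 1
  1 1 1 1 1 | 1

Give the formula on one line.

(((b & d) | ~c) | (e & b))

  (b & d) = 00000000001100110000000000110011
  ~c = 11110000111100001111000011110000
  ((b & d) | ~c) = 11110000111100111111000011110011
  (e & b) = 00000000010101010000000001010101
  (((b & d) | ~c) | (e & b)) = 11110000111101111111000011110111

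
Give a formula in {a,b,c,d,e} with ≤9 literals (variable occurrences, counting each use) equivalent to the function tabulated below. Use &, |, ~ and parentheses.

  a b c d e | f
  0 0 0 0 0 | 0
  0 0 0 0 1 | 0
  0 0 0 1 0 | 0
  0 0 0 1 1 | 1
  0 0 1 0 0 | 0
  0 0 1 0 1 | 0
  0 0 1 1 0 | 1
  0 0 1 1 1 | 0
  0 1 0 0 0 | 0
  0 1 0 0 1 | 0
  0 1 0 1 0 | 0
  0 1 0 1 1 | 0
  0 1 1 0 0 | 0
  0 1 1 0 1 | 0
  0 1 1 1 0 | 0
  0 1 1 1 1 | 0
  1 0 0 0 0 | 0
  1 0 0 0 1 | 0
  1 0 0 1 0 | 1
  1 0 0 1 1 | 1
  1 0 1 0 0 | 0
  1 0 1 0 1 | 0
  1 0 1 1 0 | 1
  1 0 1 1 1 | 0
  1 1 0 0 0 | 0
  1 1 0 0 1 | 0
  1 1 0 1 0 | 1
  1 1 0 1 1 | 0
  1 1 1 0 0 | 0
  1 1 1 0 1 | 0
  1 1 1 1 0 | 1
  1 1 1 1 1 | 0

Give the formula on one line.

((((e & (~c & ~b)) | ~e) & ((e | (c & ~b)) | a)) & d)

  ~c = 11110000111100001111000011110000
  ~b = 11111111000000001111111100000000
  (~c & ~b) = 11110000000000001111000000000000
  (e & (~c & ~b)) = 01010000000000000101000000000000
  ~e = 10101010101010101010101010101010
  ((e & (~c & ~b)) | ~e) = 11111010101010101111101010101010
  (c & ~b) = 00001111000000000000111100000000
  (e | (c & ~b)) = 01011111010101010101111101010101
  ((e | (c & ~b)) | a) = 01011111010101011111111111111111
  (((e & (~c & ~b)) | ~e) & ((e | (c & ~b)) | a)) = 01011010000000001111101010101010
  ((((e & (~c & ~b)) | ~e) & ((e | (c & ~b)) | a)) & d) = 00010010000000000011001000100010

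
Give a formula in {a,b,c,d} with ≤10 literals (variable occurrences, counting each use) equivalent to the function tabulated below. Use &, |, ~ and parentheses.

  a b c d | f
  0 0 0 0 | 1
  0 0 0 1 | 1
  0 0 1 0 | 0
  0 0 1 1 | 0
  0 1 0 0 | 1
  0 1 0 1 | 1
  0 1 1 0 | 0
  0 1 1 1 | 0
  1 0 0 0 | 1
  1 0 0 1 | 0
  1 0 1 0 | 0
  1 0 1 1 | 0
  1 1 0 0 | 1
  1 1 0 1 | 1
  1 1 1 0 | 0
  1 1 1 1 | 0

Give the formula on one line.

((((b | ~a) | (a & c)) | (~c & ~d)) & ~c)

  ~a = 1111111100000000
  (b | ~a) = 1111111100001111
  (a & c) = 0000000000110011
  ((b | ~a) | (a & c)) = 1111111100111111
  ~c = 1100110011001100
  ~d = 1010101010101010
  (~c & ~d) = 1000100010001000
  (((b | ~a) | (a & c)) | (~c & ~d)) = 1111111110111111
  ((((b | ~a) | (a & c)) | (~c & ~d)) & ~c) = 1100110010001100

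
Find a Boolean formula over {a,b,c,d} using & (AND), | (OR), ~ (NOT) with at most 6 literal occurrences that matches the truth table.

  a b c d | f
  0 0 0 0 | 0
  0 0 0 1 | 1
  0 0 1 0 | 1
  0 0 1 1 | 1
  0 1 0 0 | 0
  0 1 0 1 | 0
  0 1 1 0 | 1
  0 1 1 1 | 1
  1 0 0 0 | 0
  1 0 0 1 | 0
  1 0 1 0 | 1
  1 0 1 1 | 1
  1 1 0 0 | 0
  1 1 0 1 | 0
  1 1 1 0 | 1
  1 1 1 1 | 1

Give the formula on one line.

(c | (((b | ~a) & (b | d)) & ~b))

  ~a = 1111111100000000
  (b | ~a) = 1111111100001111
  (b | d) = 0101111101011111
  ((b | ~a) & (b | d)) = 0101111100001111
  ~b = 1111000011110000
  (((b | ~a) & (b | d)) & ~b) = 0101000000000000
  (c | (((b | ~a) & (b | d)) & ~b)) = 0111001100110011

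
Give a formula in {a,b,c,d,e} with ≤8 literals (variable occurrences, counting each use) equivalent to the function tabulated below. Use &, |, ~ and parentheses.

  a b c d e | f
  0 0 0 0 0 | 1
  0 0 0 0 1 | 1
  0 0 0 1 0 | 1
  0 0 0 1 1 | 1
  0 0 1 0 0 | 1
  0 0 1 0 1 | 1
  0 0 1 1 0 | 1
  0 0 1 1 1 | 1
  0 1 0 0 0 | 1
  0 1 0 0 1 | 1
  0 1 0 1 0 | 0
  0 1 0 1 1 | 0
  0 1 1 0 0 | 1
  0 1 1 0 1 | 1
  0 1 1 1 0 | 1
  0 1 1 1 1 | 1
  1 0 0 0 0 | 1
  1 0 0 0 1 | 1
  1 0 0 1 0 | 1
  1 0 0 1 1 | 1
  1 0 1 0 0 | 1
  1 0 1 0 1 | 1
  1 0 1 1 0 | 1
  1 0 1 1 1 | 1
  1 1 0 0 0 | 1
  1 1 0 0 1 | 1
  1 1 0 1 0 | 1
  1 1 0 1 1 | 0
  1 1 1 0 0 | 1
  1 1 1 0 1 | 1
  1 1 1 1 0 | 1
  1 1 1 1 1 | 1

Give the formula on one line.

  ~b = 11111111000000001111111100000000
  ~d = 11001100110011001100110011001100
  (b & a) = 00000000000000000000000011111111
  ~e = 10101010101010101010101010101010
  ((b & a) & ~e) = 00000000000000000000000010101010
  (~d | ((b & a) & ~e)) = 11001100110011001100110011101110
  (~b | (~d | ((b & a) & ~e))) = 11111111110011001111111111101110
  (~b | c) = 11111111000011111111111100001111
  ((~b | (~d | ((b & a) & ~e))) | (~b | c)) = 11111111110011111111111111101111

((~b | (~d | ((b & a) & ~e))) | (~b | c))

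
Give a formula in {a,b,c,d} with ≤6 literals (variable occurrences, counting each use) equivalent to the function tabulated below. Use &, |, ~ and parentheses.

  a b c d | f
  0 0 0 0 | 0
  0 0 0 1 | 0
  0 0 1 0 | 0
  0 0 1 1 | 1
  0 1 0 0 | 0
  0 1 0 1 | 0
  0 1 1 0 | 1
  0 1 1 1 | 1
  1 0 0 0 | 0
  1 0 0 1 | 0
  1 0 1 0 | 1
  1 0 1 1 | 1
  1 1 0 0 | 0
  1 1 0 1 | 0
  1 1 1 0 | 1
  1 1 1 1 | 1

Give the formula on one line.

  (d & c) = 0001000100010001
  ((d & c) | a) = 0001000111111111
  (((d & c) | a) | b) = 0001111111111111
  (c & (((d & c) | a) | b)) = 0001001100110011

(c & (((d & c) | a) | b))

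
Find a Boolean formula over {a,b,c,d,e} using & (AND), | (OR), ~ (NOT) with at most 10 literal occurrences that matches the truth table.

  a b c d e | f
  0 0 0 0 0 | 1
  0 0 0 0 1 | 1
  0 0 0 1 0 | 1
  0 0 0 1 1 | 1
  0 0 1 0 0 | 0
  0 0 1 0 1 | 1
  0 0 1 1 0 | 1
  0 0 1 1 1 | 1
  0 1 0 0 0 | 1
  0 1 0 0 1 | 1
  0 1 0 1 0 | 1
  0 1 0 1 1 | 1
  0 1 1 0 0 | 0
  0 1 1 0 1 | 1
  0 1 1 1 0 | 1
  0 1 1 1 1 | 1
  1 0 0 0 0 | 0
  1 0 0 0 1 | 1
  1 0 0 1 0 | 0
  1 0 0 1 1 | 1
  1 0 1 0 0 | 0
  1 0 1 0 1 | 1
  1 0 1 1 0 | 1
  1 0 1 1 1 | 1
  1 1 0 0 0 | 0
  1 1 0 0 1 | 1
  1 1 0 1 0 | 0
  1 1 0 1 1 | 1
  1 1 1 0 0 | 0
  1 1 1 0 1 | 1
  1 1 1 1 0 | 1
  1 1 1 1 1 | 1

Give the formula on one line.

((~c & ~a) | (e | (((e | c) | ~a) & d)))

  ~c = 11110000111100001111000011110000
  ~a = 11111111111111110000000000000000
  (~c & ~a) = 11110000111100000000000000000000
  (e | c) = 01011111010111110101111101011111
  ((e | c) | ~a) = 11111111111111110101111101011111
  (((e | c) | ~a) & d) = 00110011001100110001001100010011
  (e | (((e | c) | ~a) & d)) = 01110111011101110101011101010111
  ((~c & ~a) | (e | (((e | c) | ~a) & d))) = 11110111111101110101011101010111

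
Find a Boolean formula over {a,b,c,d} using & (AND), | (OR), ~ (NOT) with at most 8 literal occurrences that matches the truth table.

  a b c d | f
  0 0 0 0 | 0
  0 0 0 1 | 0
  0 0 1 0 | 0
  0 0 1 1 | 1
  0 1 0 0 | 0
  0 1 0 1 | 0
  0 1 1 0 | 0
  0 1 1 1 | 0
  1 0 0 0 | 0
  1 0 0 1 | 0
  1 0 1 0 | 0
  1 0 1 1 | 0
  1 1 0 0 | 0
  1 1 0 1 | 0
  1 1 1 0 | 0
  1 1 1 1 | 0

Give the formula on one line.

(((c & ~a) & (~b | (~c & a))) & d)

  ~a = 1111111100000000
  (c & ~a) = 0011001100000000
  ~b = 1111000011110000
  ~c = 1100110011001100
  (~c & a) = 0000000011001100
  (~b | (~c & a)) = 1111000011111100
  ((c & ~a) & (~b | (~c & a))) = 0011000000000000
  (((c & ~a) & (~b | (~c & a))) & d) = 0001000000000000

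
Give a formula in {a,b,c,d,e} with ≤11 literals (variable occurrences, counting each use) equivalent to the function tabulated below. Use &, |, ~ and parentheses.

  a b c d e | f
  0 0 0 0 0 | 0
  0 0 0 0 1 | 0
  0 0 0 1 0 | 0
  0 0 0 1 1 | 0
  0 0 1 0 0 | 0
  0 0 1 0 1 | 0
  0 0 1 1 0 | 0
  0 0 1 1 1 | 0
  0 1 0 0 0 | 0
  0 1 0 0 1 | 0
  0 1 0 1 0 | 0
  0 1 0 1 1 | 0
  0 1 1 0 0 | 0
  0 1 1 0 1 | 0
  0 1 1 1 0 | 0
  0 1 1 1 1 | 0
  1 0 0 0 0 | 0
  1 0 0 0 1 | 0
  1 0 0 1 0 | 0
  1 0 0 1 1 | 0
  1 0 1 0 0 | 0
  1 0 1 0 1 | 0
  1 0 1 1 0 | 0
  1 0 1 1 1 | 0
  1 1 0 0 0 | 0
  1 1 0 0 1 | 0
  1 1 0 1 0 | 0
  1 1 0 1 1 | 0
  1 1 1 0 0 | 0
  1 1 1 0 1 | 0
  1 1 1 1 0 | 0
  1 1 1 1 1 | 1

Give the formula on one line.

(((a & b) & (d & e)) & (~e | ((d & c) | ~a)))

  (a & b) = 00000000000000000000000011111111
  (d & e) = 00010001000100010001000100010001
  ((a & b) & (d & e)) = 00000000000000000000000000010001
  ~e = 10101010101010101010101010101010
  (d & c) = 00000011000000110000001100000011
  ~a = 11111111111111110000000000000000
  ((d & c) | ~a) = 11111111111111110000001100000011
  (~e | ((d & c) | ~a)) = 11111111111111111010101110101011
  (((a & b) & (d & e)) & (~e | ((d & c) | ~a))) = 00000000000000000000000000000001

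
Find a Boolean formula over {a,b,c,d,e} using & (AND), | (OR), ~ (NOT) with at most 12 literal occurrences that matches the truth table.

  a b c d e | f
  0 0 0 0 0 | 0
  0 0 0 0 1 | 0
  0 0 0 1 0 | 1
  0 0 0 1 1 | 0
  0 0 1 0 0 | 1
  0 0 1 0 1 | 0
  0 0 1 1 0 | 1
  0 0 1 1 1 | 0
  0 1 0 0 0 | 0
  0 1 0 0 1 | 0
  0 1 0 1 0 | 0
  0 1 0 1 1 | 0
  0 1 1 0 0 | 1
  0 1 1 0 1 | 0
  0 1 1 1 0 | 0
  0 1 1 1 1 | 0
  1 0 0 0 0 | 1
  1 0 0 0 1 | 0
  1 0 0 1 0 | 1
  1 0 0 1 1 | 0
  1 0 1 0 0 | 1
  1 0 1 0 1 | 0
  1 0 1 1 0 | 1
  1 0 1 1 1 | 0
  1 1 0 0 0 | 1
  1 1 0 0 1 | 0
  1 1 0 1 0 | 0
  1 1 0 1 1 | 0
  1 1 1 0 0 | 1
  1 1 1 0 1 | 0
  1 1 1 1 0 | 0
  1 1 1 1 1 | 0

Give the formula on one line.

(((b & d) | ~e) & ((~b | ~d) & ((d | (c & ~a)) | a)))

  (b & d) = 00000000001100110000000000110011
  ~e = 10101010101010101010101010101010
  ((b & d) | ~e) = 10101010101110111010101010111011
  ~b = 11111111000000001111111100000000
  ~d = 11001100110011001100110011001100
  (~b | ~d) = 11111111110011001111111111001100
  ~a = 11111111111111110000000000000000
  (c & ~a) = 00001111000011110000000000000000
  (d | (c & ~a)) = 00111111001111110011001100110011
  ((d | (c & ~a)) | a) = 00111111001111111111111111111111
  ((~b | ~d) & ((d | (c & ~a)) | a)) = 00111111000011001111111111001100
  (((b & d) | ~e) & ((~b | ~d) & ((d | (c & ~a)) | a))) = 00101010000010001010101010001000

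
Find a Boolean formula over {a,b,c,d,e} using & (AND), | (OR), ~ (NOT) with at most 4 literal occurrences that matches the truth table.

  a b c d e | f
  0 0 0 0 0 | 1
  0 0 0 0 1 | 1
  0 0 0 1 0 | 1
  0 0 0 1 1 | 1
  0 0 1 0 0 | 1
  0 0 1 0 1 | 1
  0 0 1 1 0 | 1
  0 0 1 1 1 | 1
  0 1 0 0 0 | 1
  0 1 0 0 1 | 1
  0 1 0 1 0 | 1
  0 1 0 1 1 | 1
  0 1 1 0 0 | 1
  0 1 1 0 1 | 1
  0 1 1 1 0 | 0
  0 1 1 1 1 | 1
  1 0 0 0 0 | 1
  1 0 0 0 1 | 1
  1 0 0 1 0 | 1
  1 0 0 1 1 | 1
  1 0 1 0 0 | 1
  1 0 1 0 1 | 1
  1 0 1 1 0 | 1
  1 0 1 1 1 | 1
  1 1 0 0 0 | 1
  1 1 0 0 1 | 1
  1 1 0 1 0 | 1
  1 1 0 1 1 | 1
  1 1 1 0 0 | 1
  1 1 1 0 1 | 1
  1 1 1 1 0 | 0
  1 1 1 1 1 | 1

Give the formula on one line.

  ~b = 11111111000000001111111100000000
  ~d = 11001100110011001100110011001100
  (~b | ~d) = 11111111110011001111111111001100
  ~c = 11110000111100001111000011110000
  ((~b | ~d) | ~c) = 11111111111111001111111111111100
  (e | ((~b | ~d) | ~c)) = 11111111111111011111111111111101

(e | ((~b | ~d) | ~c))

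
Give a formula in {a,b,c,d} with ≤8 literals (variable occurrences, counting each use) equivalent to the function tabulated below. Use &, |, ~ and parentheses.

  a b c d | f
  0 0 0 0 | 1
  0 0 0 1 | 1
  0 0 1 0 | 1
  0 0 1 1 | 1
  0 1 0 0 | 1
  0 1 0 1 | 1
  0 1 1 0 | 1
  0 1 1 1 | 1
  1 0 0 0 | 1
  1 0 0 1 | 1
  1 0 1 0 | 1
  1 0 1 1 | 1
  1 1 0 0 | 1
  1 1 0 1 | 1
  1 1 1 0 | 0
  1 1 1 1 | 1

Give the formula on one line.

  (b & d) = 0000010100000101
  ~b = 1111000011110000
  ~c = 1100110011001100
  (~b | ~c) = 1111110011111100
  ((b & d) | (~b | ~c)) = 1111110111111101
  ~a = 1111111100000000
  (((b & d) | (~b | ~c)) | ~a) = 1111111111111101

(((b & d) | (~b | ~c)) | ~a)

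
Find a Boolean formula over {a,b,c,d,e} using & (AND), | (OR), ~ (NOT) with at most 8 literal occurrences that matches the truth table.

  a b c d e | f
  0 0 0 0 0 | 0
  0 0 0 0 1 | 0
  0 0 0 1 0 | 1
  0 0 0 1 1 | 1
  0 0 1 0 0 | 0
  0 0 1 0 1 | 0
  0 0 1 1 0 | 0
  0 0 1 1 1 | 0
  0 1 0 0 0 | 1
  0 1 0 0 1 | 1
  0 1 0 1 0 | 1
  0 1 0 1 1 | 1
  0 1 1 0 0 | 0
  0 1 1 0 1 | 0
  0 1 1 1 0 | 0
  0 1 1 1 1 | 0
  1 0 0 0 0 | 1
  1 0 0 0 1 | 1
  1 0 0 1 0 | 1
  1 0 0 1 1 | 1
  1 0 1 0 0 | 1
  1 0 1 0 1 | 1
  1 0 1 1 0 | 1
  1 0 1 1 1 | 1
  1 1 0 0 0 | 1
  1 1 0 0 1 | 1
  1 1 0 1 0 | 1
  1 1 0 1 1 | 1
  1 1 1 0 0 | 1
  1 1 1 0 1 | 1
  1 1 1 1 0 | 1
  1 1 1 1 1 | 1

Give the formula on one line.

((((a & d) | ~c) | (a & c)) & ((d | a) | b))

  (a & d) = 00000000000000000011001100110011
  ~c = 11110000111100001111000011110000
  ((a & d) | ~c) = 11110000111100001111001111110011
  (a & c) = 00000000000000000000111100001111
  (((a & d) | ~c) | (a & c)) = 11110000111100001111111111111111
  (d | a) = 00110011001100111111111111111111
  ((d | a) | b) = 00110011111111111111111111111111
  ((((a & d) | ~c) | (a & c)) & ((d | a) | b)) = 00110000111100001111111111111111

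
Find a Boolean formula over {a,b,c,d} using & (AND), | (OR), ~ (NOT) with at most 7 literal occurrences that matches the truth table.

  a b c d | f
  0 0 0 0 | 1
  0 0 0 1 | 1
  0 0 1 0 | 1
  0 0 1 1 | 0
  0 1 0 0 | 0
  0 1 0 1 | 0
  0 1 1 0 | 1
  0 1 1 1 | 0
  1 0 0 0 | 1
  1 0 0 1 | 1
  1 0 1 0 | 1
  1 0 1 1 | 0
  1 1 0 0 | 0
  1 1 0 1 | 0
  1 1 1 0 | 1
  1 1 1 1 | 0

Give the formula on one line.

  ~d = 1010101010101010
  (c & ~d) = 0010001000100010
  ~c = 1100110011001100
  ~b = 1111000011110000
  (~c & ~b) = 1100000011000000
  ((c & ~d) | (~c & ~b)) = 1110001011100010

((c & ~d) | (~c & ~b))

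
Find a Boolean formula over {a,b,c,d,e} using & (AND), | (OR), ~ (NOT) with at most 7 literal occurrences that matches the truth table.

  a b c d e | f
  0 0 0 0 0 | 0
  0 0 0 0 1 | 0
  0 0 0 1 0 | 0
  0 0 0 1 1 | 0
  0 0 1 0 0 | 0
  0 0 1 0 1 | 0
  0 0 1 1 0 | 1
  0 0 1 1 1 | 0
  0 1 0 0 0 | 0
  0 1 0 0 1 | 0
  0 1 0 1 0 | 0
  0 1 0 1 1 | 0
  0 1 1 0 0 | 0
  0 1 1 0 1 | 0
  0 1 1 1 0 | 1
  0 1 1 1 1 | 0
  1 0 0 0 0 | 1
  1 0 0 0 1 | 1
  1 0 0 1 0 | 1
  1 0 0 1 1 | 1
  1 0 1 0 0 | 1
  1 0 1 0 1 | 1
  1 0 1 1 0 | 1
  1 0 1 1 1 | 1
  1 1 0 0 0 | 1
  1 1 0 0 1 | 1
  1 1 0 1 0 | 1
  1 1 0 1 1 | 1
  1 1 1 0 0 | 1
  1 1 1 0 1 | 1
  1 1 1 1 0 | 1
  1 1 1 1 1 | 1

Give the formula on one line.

  (d & c) = 00000011000000110000001100000011
  ~e = 10101010101010101010101010101010
  ((d & c) & ~e) = 00000010000000100000001000000010
  (a | ((d & c) & ~e)) = 00000010000000101111111111111111

(a | ((d & c) & ~e))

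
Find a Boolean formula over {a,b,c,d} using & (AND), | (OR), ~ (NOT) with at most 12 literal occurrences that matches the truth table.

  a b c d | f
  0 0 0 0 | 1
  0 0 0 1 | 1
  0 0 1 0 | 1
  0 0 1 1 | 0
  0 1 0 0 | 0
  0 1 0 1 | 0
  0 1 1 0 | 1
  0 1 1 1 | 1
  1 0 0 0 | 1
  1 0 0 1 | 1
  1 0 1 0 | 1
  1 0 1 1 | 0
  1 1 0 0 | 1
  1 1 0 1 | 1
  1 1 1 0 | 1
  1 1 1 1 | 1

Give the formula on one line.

  ~c = 1100110011001100
  ~a = 1111111100000000
  (b & ~a) = 0000111100000000
  (~c | (b & ~a)) = 1100111111001100
  ~d = 1010101010101010
  ((~c | (b & ~a)) | ~d) = 1110111111101110
  ~b = 1111000011110000
  (((~c | (b & ~a)) | ~d) & ~b) = 1110000011100000
  (~c & a) = 0000000011001100
  ((((~c | (b & ~a)) | ~d) & ~b) | (~c & a)) = 1110000011101100
  (b & c) = 0000001100000011
  (((((~c | (b & ~a)) | ~d) & ~b) | (~c & a)) | (b & c)) = 1110001111101111

(((((~c | (b & ~a)) | ~d) & ~b) | (~c & a)) | (b & c))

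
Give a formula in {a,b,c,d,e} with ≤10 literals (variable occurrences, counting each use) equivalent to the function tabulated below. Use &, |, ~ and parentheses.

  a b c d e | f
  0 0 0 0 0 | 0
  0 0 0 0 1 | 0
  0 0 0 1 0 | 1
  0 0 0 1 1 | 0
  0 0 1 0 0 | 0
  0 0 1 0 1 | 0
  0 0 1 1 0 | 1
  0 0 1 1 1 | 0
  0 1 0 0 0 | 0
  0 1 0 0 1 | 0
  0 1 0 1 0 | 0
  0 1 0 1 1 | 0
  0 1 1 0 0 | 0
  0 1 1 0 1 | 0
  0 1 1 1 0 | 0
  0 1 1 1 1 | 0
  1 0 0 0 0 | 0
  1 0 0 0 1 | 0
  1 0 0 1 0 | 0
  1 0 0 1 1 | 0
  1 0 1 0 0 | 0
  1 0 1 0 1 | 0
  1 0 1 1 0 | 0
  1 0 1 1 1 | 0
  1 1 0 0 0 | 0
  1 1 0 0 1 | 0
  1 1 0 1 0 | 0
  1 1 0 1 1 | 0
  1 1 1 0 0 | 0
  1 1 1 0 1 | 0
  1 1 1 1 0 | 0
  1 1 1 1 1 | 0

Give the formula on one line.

(((~e & (~b | e)) | (a & b)) & (~a & d))

  ~e = 10101010101010101010101010101010
  ~b = 11111111000000001111111100000000
  (~b | e) = 11111111010101011111111101010101
  (~e & (~b | e)) = 10101010000000001010101000000000
  (a & b) = 00000000000000000000000011111111
  ((~e & (~b | e)) | (a & b)) = 10101010000000001010101011111111
  ~a = 11111111111111110000000000000000
  (~a & d) = 00110011001100110000000000000000
  (((~e & (~b | e)) | (a & b)) & (~a & d)) = 00100010000000000000000000000000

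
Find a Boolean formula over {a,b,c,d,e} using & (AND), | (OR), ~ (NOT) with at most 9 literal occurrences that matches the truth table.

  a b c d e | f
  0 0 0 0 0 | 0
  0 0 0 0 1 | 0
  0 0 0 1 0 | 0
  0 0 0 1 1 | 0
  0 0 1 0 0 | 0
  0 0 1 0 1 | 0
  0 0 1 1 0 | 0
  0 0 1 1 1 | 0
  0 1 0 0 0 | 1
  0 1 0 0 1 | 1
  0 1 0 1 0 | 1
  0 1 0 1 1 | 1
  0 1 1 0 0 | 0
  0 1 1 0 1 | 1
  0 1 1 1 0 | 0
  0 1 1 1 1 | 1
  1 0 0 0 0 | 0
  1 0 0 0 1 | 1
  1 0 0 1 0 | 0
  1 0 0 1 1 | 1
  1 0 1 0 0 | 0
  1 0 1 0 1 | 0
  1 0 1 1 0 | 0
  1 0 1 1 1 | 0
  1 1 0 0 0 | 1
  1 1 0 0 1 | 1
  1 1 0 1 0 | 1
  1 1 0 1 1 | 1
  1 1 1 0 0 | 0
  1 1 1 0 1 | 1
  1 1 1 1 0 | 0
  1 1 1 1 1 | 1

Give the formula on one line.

((((e & ~c) & a) | (e & (b & c))) | (~c & b))

  ~c = 11110000111100001111000011110000
  (e & ~c) = 01010000010100000101000001010000
  ((e & ~c) & a) = 00000000000000000101000001010000
  (b & c) = 00000000000011110000000000001111
  (e & (b & c)) = 00000000000001010000000000000101
  (((e & ~c) & a) | (e & (b & c))) = 00000000000001010101000001010101
  (~c & b) = 00000000111100000000000011110000
  ((((e & ~c) & a) | (e & (b & c))) | (~c & b)) = 00000000111101010101000011110101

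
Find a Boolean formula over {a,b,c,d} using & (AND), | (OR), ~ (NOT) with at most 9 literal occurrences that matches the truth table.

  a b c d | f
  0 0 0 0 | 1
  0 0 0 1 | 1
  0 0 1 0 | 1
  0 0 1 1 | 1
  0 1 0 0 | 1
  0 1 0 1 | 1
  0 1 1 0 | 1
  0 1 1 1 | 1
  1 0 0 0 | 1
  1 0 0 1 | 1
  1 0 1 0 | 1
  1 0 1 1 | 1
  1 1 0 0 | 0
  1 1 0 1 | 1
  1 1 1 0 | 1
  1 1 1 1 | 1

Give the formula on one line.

(((~b | d) | ((((b & a) | c) & ~b) | (~d & ~a))) | c)

  ~b = 1111000011110000
  (~b | d) = 1111010111110101
  (b & a) = 0000000000001111
  ((b & a) | c) = 0011001100111111
  (((b & a) | c) & ~b) = 0011000000110000
  ~d = 1010101010101010
  ~a = 1111111100000000
  (~d & ~a) = 1010101000000000
  ((((b & a) | c) & ~b) | (~d & ~a)) = 1011101000110000
  ((~b | d) | ((((b & a) | c) & ~b) | (~d & ~a))) = 1111111111110101
  (((~b | d) | ((((b & a) | c) & ~b) | (~d & ~a))) | c) = 1111111111110111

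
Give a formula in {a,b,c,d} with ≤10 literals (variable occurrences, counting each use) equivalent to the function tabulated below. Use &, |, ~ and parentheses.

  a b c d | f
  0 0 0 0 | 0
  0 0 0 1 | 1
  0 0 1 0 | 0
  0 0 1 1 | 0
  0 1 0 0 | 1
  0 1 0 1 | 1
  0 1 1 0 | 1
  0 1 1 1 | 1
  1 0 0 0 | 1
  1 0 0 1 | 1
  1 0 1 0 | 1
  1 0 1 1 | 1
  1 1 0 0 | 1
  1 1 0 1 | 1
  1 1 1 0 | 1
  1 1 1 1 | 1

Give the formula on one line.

  ~c = 1100110011001100
  (~c & d) = 0100010001000100
  (d & b) = 0000010100000101
  ((~c & d) | (d & b)) = 0100010101000101
  ~b = 1111000011110000
  ~d = 1010101010101010
  (~b | ~d) = 1111101011111010
  ((~b | ~d) & b) = 0000101000001010
  (((~b | ~d) & b) | a) = 0000101011111111
  (((~c & d) | (d & b)) | (((~b | ~d) & b) | a)) = 0100111111111111

(((~c & d) | (d & b)) | (((~b | ~d) & b) | a))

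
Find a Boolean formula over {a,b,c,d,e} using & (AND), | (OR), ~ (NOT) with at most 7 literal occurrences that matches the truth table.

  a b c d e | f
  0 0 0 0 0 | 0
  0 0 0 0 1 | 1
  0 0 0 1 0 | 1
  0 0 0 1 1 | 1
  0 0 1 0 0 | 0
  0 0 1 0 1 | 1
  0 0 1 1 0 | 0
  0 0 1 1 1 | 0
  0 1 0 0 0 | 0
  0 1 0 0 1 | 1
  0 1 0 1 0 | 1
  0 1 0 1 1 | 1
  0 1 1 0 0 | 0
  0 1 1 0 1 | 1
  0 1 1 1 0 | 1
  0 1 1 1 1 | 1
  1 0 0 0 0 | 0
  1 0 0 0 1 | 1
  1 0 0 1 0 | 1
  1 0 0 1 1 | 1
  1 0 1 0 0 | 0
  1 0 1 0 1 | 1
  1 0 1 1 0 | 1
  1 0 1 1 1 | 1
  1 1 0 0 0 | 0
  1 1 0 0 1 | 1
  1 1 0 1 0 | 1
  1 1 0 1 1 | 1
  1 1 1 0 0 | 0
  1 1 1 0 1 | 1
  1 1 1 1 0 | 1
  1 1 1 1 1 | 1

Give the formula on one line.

  (e | d) = 01110111011101110111011101110111
  ~d = 11001100110011001100110011001100
  (b | ~d) = 11001100111111111100110011111111
  ~c = 11110000111100001111000011110000
  (~c & d) = 00110000001100000011000000110000
  (a | (~c & d)) = 00110000001100001111111111111111
  ((b | ~d) | (a | (~c & d))) = 11111100111111111111111111111111
  ((e | d) & ((b | ~d) | (a | (~c & d)))) = 01110100011101110111011101110111

((e | d) & ((b | ~d) | (a | (~c & d))))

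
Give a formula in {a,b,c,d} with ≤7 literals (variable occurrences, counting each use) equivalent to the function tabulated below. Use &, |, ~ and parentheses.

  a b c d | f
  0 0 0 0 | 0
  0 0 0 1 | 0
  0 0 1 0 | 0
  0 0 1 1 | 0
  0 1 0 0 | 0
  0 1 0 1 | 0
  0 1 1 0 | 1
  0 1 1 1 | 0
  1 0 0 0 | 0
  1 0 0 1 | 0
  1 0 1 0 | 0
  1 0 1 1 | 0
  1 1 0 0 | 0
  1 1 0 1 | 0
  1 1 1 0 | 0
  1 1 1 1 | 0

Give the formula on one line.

  ~b = 1111000011110000
  ~a = 1111111100000000
  (~a | d) = 1111111101010101
  (~b | (~a | d)) = 1111111111110101
  ~d = 1010101010101010
  (b & ~d) = 0000101000001010
  ((b & ~d) & c) = 0000001000000010
  ((~b | (~a | d)) & ((b & ~d) & c)) = 0000001000000000

((~b | (~a | d)) & ((b & ~d) & c))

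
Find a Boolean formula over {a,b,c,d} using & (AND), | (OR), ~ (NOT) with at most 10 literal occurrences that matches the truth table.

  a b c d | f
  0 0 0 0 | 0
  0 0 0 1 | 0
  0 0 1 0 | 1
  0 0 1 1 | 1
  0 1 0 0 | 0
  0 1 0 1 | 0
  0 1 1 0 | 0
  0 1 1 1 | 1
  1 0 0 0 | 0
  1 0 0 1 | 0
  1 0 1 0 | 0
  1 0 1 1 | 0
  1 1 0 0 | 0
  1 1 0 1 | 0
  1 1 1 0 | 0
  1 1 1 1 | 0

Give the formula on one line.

  (c | b) = 0011111100111111
  ~c = 1100110011001100
  ~a = 1111111100000000
  (~c | ~a) = 1111111111001100
  ((c | b) & (~c | ~a)) = 0011111100001100
  ~b = 1111000011110000
  (c & d) = 0001000100010001
  (~b | (c & d)) = 1111000111110001
  (((c | b) & (~c | ~a)) & (~b | (c & d))) = 0011000100000000

(((c | b) & (~c | ~a)) & (~b | (c & d)))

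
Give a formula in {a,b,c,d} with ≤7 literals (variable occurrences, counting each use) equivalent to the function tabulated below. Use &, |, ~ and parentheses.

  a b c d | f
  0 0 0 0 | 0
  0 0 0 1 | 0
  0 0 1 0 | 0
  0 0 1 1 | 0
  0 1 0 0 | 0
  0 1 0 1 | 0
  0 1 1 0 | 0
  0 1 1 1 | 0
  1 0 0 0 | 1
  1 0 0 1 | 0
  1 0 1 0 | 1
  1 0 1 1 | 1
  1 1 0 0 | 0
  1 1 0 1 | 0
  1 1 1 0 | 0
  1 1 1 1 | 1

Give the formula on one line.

  (c & a) = 0000000000110011
  ((c & a) & d) = 0000000000010001
  ~d = 1010101010101010
  ~b = 1111000011110000
  (~d & ~b) = 1010000010100000
  (((c & a) & d) | (~d & ~b)) = 1010000010110001
  (b | a) = 0000111111111111
  ((((c & a) & d) | (~d & ~b)) & (b | a)) = 0000000010110001

((((c & a) & d) | (~d & ~b)) & (b | a))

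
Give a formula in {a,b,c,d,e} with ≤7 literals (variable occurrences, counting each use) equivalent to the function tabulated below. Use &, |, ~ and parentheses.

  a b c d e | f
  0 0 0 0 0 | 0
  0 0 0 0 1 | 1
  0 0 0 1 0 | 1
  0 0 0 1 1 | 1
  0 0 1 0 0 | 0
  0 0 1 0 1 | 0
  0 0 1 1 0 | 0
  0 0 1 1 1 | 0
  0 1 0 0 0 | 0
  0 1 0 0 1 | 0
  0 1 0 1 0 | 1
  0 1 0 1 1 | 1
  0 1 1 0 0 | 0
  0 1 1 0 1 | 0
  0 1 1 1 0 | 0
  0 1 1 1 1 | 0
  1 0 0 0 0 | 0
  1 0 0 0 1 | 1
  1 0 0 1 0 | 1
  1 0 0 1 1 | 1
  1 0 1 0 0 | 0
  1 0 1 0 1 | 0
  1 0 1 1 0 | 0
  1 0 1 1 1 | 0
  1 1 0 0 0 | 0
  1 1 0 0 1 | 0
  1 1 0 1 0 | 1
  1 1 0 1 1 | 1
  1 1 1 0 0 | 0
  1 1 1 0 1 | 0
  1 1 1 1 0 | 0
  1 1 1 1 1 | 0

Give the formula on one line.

((d | (e & ~b)) & ~c)

  ~b = 11111111000000001111111100000000
  (e & ~b) = 01010101000000000101010100000000
  (d | (e & ~b)) = 01110111001100110111011100110011
  ~c = 11110000111100001111000011110000
  ((d | (e & ~b)) & ~c) = 01110000001100000111000000110000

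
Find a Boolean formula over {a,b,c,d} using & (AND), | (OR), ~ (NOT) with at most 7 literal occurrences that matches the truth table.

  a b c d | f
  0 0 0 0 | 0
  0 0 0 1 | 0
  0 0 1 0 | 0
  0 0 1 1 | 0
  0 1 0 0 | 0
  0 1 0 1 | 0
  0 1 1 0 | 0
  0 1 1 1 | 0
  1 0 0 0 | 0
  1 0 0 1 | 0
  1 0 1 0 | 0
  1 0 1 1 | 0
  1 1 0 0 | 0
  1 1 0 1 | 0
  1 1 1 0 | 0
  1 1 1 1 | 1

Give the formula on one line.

  (c & d) = 0001000100010001
  ~d = 1010101010101010
  (b & a) = 0000000000001111
  (~d | (b & a)) = 1010101010101111
  ((c & d) & (~d | (b & a))) = 0000000000000001

((c & d) & (~d | (b & a)))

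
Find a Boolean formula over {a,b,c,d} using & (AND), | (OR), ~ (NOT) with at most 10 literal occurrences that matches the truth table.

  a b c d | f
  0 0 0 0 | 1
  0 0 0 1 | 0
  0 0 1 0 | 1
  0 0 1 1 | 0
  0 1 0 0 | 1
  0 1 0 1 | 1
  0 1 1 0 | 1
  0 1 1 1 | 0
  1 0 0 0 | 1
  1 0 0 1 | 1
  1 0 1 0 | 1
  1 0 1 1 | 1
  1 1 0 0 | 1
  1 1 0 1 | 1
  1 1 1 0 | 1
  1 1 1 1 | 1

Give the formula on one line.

(((a & d) | ~d) | (~c & ((b | c) & ~a)))

  (a & d) = 0000000001010101
  ~d = 1010101010101010
  ((a & d) | ~d) = 1010101011111111
  ~c = 1100110011001100
  (b | c) = 0011111100111111
  ~a = 1111111100000000
  ((b | c) & ~a) = 0011111100000000
  (~c & ((b | c) & ~a)) = 0000110000000000
  (((a & d) | ~d) | (~c & ((b | c) & ~a))) = 1010111011111111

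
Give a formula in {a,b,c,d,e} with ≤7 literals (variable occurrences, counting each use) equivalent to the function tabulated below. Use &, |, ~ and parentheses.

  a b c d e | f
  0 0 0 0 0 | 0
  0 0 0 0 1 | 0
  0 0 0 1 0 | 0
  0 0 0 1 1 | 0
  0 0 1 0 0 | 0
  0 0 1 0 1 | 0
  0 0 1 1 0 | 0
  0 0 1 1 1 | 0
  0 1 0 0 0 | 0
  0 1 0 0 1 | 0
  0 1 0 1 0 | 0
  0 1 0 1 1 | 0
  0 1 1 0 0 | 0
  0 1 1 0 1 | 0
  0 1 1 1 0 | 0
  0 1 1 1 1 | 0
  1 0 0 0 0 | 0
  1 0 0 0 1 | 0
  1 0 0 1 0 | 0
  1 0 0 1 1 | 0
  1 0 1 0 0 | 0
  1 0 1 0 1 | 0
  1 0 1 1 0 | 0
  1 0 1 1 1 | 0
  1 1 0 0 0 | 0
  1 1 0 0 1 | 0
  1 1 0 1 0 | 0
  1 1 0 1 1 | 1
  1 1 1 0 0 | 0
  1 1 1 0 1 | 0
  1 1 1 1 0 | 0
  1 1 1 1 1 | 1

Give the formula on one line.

  (b & a) = 00000000000000000000000011111111
  ~b = 11111111000000001111111100000000
  (d & e) = 00010001000100010001000100010001
  (~b | (d & e)) = 11111111000100011111111100010001
  (e & (~b | (d & e))) = 01010101000100010101010100010001
  ((b & a) & (e & (~b | (d & e)))) = 00000000000000000000000000010001

((b & a) & (e & (~b | (d & e))))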